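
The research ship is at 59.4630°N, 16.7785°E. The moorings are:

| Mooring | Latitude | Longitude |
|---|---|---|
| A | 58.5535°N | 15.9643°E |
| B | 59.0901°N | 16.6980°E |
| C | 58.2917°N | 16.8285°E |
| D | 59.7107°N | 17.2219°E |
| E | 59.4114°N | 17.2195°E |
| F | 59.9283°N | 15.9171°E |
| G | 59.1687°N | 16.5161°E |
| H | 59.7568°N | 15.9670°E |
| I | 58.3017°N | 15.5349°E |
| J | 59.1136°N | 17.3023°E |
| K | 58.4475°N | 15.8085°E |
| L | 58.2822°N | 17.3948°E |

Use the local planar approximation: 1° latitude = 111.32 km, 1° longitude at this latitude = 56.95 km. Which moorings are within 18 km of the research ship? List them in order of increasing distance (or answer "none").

Distances from 59.4630°N, 16.7785°E:
A: 111.3585 km
B: 41.7636 km
C: 130.4202 km
D: 37.3894 km
E: 25.7635 km
F: 71.3408 km
G: 36.0087 km
H: 56.6170 km
I: 147.4048 km
J: 49.0172 km
K: 125.8209 km
L: 136.0519 km
Threshold 18 km: none within range.

none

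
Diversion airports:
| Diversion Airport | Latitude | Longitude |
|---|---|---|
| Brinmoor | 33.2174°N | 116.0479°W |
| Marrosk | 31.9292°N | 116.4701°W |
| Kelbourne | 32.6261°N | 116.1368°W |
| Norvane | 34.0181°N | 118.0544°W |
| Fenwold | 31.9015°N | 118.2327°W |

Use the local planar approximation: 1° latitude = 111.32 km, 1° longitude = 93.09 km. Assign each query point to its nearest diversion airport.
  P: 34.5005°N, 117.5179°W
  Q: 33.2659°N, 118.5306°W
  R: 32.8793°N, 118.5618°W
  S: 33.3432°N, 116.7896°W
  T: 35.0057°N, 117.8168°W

P at 34.5005°N, 117.5179°W:
  Brinmoor: 197.8069 km
  Marrosk: 302.3999 km
  Kelbourne: 245.0870 km
  Norvane: 73.3352 km
  Fenwold: 296.8739 km
  → nearest: Norvane (73.3352 km)
Q at 33.2659°N, 118.5306°W:
  Brinmoor: 231.1776 km
  Marrosk: 242.7626 km
  Kelbourne: 233.9440 km
  Norvane: 94.7451 km
  Fenwold: 154.3959 km
  → nearest: Norvane (94.7451 km)
R at 32.8793°N, 118.5618°W:
  Brinmoor: 237.0262 km
  Marrosk: 221.5868 km
  Kelbourne: 227.4961 km
  Norvane: 135.2848 km
  Fenwold: 113.0778 km
  → nearest: Fenwold (113.0778 km)
S at 33.3432°N, 116.7896°W:
  Brinmoor: 70.4507 km
  Marrosk: 160.1918 km
  Kelbourne: 100.3261 km
  Norvane: 139.6684 km
  Fenwold: 209.2936 km
  → nearest: Brinmoor (70.4507 km)
T at 35.0057°N, 117.8168°W:
  Brinmoor: 258.3514 km
  Marrosk: 364.6999 km
  Kelbourne: 307.6177 km
  Norvane: 112.1425 km
  Fenwold: 347.7216 km
  → nearest: Norvane (112.1425 km)

P→Norvane; Q→Norvane; R→Fenwold; S→Brinmoor; T→Norvane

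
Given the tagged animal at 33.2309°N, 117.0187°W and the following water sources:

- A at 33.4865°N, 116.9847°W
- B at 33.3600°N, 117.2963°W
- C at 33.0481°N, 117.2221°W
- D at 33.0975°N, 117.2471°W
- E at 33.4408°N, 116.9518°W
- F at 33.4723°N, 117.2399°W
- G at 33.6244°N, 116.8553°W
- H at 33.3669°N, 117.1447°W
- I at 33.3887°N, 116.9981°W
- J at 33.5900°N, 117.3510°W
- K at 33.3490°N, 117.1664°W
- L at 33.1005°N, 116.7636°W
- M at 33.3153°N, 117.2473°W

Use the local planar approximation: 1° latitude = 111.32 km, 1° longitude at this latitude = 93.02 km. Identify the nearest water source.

Distances from 33.2309°N, 117.0187°W:
A: √((0.2556·111.32)² + (0.0340·93.02)²) = √(809.595516 + 10.002545) = 28.6286 km
B: √((0.1291·111.32)² + (-0.2776·93.02)²) = √(206.537483 + 666.793863) = 29.5522 km
C: √((-0.1828·111.32)² + (-0.2034·93.02)²) = √(414.093848 + 357.976541) = 27.7862 km
D: √((-0.1334·111.32)² + (-0.2284·93.02)²) = √(220.525114 + 451.382658) = 25.9212 km
E: √((0.2099·111.32)² + (0.0669·93.02)²) = √(545.973134 + 38.726202) = 24.1806 km
F: √((0.2414·111.32)² + (-0.2212·93.02)²) = √(722.139211 + 423.372764) = 33.8454 km
G: √((0.3935·111.32)² + (0.1634·93.02)²) = √(1918.827212 + 231.023827) = 46.3665 km
H: √((0.1360·111.32)² + (-0.1260·93.02)²) = √(229.205066 + 137.370589) = 19.1462 km
I: √((0.1578·111.32)² + (0.0206·93.02)²) = √(308.574755 + 3.671868) = 17.6705 km
J: √((0.3591·111.32)² + (-0.3323·93.02)²) = √(1598.001584 + 955.461854) = 50.5318 km
K: √((0.1181·111.32)² + (-0.1477·93.02)²) = √(172.840769 + 188.761605) = 19.0158 km
L: √((-0.1304·111.32)² + (0.2551·93.02)²) = √(210.717972 + 563.084519) = 27.8173 km
M: √((0.0844·111.32)² + (-0.2286·93.02)²) = √(88.273691 + 452.173517) = 23.2475 km
Minimum: I at 17.6705 km.

I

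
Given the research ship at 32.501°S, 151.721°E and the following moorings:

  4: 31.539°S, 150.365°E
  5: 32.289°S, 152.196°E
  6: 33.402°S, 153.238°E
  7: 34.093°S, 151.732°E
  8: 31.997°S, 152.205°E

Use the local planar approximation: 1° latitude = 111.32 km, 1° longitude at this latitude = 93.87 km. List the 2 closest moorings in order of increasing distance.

5, 8

Distances from 32.501°S, 151.721°E:
4: √((0.962·111.32)² + (-1.356·93.87)²) = √(11468.23383 + 16202.16366) = 166.344 km
5: √((0.212·111.32)² + (0.475·93.87)²) = √(556.95245 + 1988.11204) = 50.449 km
6: √((-0.901·111.32)² + (1.517·93.87)²) = √(10059.95359 + 20277.98499) = 174.178 km
7: √((-1.592·111.32)² + (0.011·93.87)²) = √(31407.43880 + 1.06620) = 177.224 km
8: √((0.504·111.32)² + (0.484·93.87)²) = √(3147.80244 + 2064.16476) = 72.194 km
Sorted: 5 (50.449 km) < 8 (72.194 km) < 4 (166.344 km) < 6 (174.178 km) < …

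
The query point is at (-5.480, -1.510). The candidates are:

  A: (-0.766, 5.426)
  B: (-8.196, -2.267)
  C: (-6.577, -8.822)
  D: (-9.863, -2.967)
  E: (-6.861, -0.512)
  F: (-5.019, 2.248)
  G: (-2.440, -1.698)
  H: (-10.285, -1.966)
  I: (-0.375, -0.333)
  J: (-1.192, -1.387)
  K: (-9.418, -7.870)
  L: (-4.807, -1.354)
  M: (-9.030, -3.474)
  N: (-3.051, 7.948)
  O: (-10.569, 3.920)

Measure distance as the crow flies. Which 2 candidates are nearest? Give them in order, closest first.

L, E

Distances from (-5.480, -1.510):
A: 8.386
B: 2.820
C: 7.394
D: 4.619
E: 1.704
F: 3.786
G: 3.046
H: 4.827
I: 5.239
J: 4.290
K: 7.480
L: 0.691
M: 4.057
N: 9.765
O: 7.442
Sorted: L (0.691) < E (1.704) < B (2.820) < G (3.046) < …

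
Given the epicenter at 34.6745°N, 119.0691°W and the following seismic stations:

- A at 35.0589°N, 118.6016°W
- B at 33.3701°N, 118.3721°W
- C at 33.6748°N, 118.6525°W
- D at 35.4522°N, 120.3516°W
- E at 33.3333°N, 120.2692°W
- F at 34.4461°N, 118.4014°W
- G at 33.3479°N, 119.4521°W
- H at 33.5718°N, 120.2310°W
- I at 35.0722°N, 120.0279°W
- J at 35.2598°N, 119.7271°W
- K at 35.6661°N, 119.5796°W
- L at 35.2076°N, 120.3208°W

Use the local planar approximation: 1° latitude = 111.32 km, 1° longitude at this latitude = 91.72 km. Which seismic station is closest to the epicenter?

A

Distances from 34.6745°N, 119.0691°W:
A: 60.5782 km
B: 158.6557 km
C: 117.6637 km
D: 146.0548 km
E: 185.4921 km
F: 66.3097 km
G: 151.7978 km
H: 162.5584 km
I: 98.4563 km
J: 88.8121 km
K: 119.9051 km
L: 129.2370 km
Minimum: A at 60.5782 km.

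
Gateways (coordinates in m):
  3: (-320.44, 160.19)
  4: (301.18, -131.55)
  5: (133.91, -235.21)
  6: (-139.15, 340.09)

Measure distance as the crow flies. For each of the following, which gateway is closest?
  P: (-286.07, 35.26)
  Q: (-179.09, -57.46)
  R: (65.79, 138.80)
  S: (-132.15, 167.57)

P at (-286.07, 35.26):
  3: 129.57 m
  4: 610.48 m
  5: 499.54 m
  6: 338.39 m
  → nearest: 3 (129.57 m)
Q at (-179.09, -57.46):
  3: 259.52 m
  4: 485.95 m
  5: 359.95 m
  6: 399.55 m
  → nearest: 3 (259.52 m)
R at (65.79, 138.80):
  3: 386.82 m
  4: 358.47 m
  5: 380.16 m
  6: 287.26 m
  → nearest: 6 (287.26 m)
S at (-132.15, 167.57):
  3: 188.43 m
  4: 526.54 m
  5: 482.72 m
  6: 172.66 m
  → nearest: 6 (172.66 m)

P→3; Q→3; R→6; S→6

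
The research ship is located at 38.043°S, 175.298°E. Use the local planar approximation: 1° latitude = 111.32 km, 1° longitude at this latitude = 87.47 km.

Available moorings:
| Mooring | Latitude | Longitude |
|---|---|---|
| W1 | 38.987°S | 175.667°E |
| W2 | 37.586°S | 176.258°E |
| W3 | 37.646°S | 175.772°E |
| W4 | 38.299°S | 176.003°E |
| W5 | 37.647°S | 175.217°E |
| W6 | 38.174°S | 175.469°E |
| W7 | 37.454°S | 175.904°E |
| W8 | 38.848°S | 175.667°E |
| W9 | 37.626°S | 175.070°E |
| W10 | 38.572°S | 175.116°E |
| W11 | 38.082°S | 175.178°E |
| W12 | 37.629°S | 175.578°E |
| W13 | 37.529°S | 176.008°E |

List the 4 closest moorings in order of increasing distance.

Distances from 38.043°S, 175.298°E:
W1: 109.931 km
W2: 98.180 km
W3: 60.598 km
W4: 67.933 km
W5: 44.648 km
W6: 20.890 km
W7: 84.314 km
W8: 95.248 km
W9: 50.523 km
W10: 61.002 km
W11: 11.359 km
W12: 52.190 km
W13: 84.444 km
Sorted: W11 (11.359 km) < W6 (20.890 km) < W5 (44.648 km) < W9 (50.523 km) < W12 (52.190 km) < W3 (60.598 km) < …

W11, W6, W5, W9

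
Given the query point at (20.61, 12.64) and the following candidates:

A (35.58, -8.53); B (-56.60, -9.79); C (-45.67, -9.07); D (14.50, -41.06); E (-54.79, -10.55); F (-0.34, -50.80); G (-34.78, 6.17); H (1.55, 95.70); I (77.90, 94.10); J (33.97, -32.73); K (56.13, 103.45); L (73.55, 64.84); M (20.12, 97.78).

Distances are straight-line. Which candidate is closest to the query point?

Distances from (20.61, 12.64):
A: √((14.97)² + (-21.17)²) = √(224.1009 + 448.1689) = 25.93
B: √((-77.21)² + (-22.43)²) = √(5961.3841 + 503.1049) = 80.40
C: √((-66.28)² + (-21.71)²) = √(4393.0384 + 471.3241) = 69.74
D: √((-6.11)² + (-53.70)²) = √(37.3321 + 2883.6900) = 54.05
E: √((-75.40)² + (-23.19)²) = √(5685.1600 + 537.7761) = 78.89
F: √((-20.95)² + (-63.44)²) = √(438.9025 + 4024.6336) = 66.81
G: √((-55.39)² + (-6.47)²) = √(3068.0521 + 41.8609) = 55.77
H: √((-19.06)² + (83.06)²) = √(363.2836 + 6898.9636) = 85.22
I: √((57.29)² + (81.46)²) = √(3282.1441 + 6635.7316) = 99.59
J: √((13.36)² + (-45.37)²) = √(178.4896 + 2058.4369) = 47.30
K: √((35.52)² + (90.81)²) = √(1261.6704 + 8246.4561) = 97.51
L: √((52.94)² + (52.20)²) = √(2802.6436 + 2724.8400) = 74.35
M: √((-0.49)² + (85.14)²) = √(0.2401 + 7248.8196) = 85.14
Minimum: A at 25.93.

A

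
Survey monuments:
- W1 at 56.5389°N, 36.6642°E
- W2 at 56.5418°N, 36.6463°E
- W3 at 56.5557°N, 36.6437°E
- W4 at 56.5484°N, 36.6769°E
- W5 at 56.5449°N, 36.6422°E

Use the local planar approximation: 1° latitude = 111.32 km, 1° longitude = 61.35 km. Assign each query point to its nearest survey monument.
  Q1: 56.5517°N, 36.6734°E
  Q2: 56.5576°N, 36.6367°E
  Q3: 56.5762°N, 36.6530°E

Q1→W4; Q2→W3; Q3→W3

Q1 at 56.5517°N, 36.6734°E:
  W1: √((-0.0128·111.32)² + (-0.0092·61.35)²) = √(2.030329 + 0.318570) = 1.5326 km
  W2: √((-0.0099·111.32)² + (-0.0271·61.35)²) = √(1.214554 + 2.764189) = 1.9947 km
  W3: √((0.0040·111.32)² + (-0.0297·61.35)²) = √(0.198274 + 3.320030) = 1.8757 km
  W4: √((-0.0033·111.32)² + (0.0035·61.35)²) = √(0.134950 + 0.046107) = 0.4255 km
  W5: √((-0.0068·111.32)² + (-0.0312·61.35)²) = √(0.573013 + 3.663855) = 2.0584 km
  → nearest: W4 (0.4255 km)
Q2 at 56.5576°N, 36.6367°E:
  W1: √((-0.0187·111.32)² + (0.0275·61.35)²) = √(4.333408 + 2.846391) = 2.6795 km
  W2: √((-0.0158·111.32)² + (0.0096·61.35)²) = √(3.093574 + 0.346874) = 1.8548 km
  W3: √((-0.0019·111.32)² + (0.0070·61.35)²) = √(0.044736 + 0.184427) = 0.4787 km
  W4: √((-0.0092·111.32)² + (0.0402·61.35)²) = √(1.048871 + 6.082488) = 2.6705 km
  W5: √((-0.0127·111.32)² + (0.0055·61.35)²) = √(1.998729 + 0.113856) = 1.4535 km
  → nearest: W3 (0.4787 km)
Q3 at 56.5762°N, 36.6530°E:
  W1: √((-0.0373·111.32)² + (0.0112·61.35)²) = √(17.241064 + 0.472134) = 4.2087 km
  W2: √((-0.0344·111.32)² + (-0.0067·61.35)²) = √(14.664366 + 0.168958) = 3.8514 km
  W3: √((-0.0205·111.32)² + (-0.0093·61.35)²) = √(5.207798 + 0.325533) = 2.3523 km
  W4: √((-0.0278·111.32)² + (0.0239·61.35)²) = √(9.577143 + 2.149933) = 3.4245 km
  W5: √((-0.0313·111.32)² + (-0.0108·61.35)²) = √(12.140458 + 0.439012) = 3.5468 km
  → nearest: W3 (2.3523 km)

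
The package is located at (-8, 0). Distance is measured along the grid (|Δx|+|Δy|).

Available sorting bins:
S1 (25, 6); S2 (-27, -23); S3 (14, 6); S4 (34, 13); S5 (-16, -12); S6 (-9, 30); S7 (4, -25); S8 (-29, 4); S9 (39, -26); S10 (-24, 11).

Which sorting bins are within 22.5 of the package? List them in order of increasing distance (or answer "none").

S5

Distances from (-8, 0):
S1: |33| + |6| = 33 + 6 = 39
S2: |-19| + |-23| = 19 + 23 = 42
S3: |22| + |6| = 22 + 6 = 28
S4: |42| + |13| = 42 + 13 = 55
S5: |-8| + |-12| = 8 + 12 = 20
S6: |-1| + |30| = 1 + 30 = 31
S7: |12| + |-25| = 12 + 25 = 37
S8: |-21| + |4| = 21 + 4 = 25
S9: |47| + |-26| = 47 + 26 = 73
S10: |-16| + |11| = 16 + 11 = 27
Threshold 22.5: S5 (20) is within range.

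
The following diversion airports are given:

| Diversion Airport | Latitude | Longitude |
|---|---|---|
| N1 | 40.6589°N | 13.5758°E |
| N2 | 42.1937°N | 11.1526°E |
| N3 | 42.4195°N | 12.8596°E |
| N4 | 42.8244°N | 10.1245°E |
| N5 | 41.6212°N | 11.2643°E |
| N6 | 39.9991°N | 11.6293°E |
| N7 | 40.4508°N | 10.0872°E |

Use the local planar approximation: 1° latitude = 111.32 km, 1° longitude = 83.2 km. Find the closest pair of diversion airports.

N2 and N5

Pairwise distances:
N1–N2: 264.2683 km
N1–N3: 204.8482 km
N1–N4: 374.9209 km
N1–N5: 220.1389 km
N1–N6: 177.8262 km
N1–N7: 291.1745 km
N2–N3: 144.2296 km
N2–N4: 110.6622 km
N2–N5: 64.4047 km
N2–N6: 247.5014 km
N2–N7: 213.3094 km
N3–N4: 231.9813 km
N3–N5: 159.7319 km
N3–N6: 288.2275 km
N3–N7: 318.1744 km
N4–N5: 164.1127 km
N4–N6: 338.5158 km
N4–N7: 264.2474 km
N5–N6: 183.1080 km
N5–N7: 162.9921 km
N6–N7: 137.8042 km
Closest pair: N2–N5 at 64.4047 km.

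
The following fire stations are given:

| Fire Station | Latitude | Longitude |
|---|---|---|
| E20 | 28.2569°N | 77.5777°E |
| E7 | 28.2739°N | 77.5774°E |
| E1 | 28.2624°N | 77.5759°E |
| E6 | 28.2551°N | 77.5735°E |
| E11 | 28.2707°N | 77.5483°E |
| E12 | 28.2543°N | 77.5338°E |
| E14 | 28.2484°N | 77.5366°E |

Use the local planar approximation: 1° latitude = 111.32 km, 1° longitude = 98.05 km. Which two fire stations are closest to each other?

E20 and E6

Pairwise distances:
E20–E7: 1.8927 km
E20–E1: 0.6372 km
E20–E6: 0.4580 km
E20–E11: 3.2665 km
E20–E12: 4.3141 km
E20–E14: 4.1395 km
E7–E1: 1.2886 km
E7–E6: 2.1275 km
E7–E11: 2.8754 km
E7–E12: 4.7996 km
E7–E14: 4.9053 km
E1–E6: 0.8460 km
E1–E11: 2.8596 km
E1–E12: 4.2252 km
E1–E14: 4.1566 km
E6–E11: 3.0201 km
E6–E12: 3.8936 km
E6–E14: 3.6941 km
E11–E12: 2.3139 km
E11–E14: 2.7347 km
E12–E14: 0.7119 km
Closest pair: E20–E6 at 0.4580 km.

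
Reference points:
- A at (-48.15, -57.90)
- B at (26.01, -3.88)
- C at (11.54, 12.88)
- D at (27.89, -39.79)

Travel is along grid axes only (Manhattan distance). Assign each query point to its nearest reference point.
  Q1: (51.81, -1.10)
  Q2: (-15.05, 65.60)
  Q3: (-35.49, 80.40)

Q1→B; Q2→C; Q3→C

Q1 at (51.81, -1.10):
  A: |-99.96| + |-56.80| = 99.96 + 56.80 = 156.76
  B: |-25.80| + |-2.78| = 25.80 + 2.78 = 28.58
  C: |-40.27| + |13.98| = 40.27 + 13.98 = 54.25
  D: |-23.92| + |-38.69| = 23.92 + 38.69 = 62.61
  → nearest: B (28.58)
Q2 at (-15.05, 65.60):
  A: |-33.10| + |-123.50| = 33.10 + 123.50 = 156.60
  B: |41.06| + |-69.48| = 41.06 + 69.48 = 110.54
  C: |26.59| + |-52.72| = 26.59 + 52.72 = 79.31
  D: |42.94| + |-105.39| = 42.94 + 105.39 = 148.33
  → nearest: C (79.31)
Q3 at (-35.49, 80.40):
  A: |-12.66| + |-138.30| = 12.66 + 138.30 = 150.96
  B: |61.50| + |-84.28| = 61.50 + 84.28 = 145.78
  C: |47.03| + |-67.52| = 47.03 + 67.52 = 114.55
  D: |63.38| + |-120.19| = 63.38 + 120.19 = 183.57
  → nearest: C (114.55)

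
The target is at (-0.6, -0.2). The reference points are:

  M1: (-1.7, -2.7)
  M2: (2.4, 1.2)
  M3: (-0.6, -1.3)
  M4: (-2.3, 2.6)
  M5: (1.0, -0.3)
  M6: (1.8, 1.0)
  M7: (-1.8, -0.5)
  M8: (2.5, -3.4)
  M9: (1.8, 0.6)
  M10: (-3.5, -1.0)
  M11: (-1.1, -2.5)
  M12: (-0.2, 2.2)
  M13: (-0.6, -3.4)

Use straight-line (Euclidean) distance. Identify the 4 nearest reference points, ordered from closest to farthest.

Distances from (-0.6, -0.2):
M1: 2.73
M2: 3.31
M3: 1.10
M4: 3.28
M5: 1.60
M6: 2.68
M7: 1.24
M8: 4.46
M9: 2.53
M10: 3.01
M11: 2.35
M12: 2.43
M13: 3.20
Sorted: M3 (1.10) < M7 (1.24) < M5 (1.60) < M11 (2.35) < M12 (2.43) < M9 (2.53) < …

M3, M7, M5, M11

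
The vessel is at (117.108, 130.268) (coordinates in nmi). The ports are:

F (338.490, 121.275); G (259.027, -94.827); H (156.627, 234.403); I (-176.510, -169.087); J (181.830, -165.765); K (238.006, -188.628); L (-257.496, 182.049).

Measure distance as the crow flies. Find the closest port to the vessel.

H

Distances from (117.108, 130.268):
F: 221.565 nmi
G: 266.099 nmi
H: 111.382 nmi
I: 419.315 nmi
J: 303.026 nmi
K: 341.044 nmi
L: 378.166 nmi
Minimum: H at 111.382 nmi.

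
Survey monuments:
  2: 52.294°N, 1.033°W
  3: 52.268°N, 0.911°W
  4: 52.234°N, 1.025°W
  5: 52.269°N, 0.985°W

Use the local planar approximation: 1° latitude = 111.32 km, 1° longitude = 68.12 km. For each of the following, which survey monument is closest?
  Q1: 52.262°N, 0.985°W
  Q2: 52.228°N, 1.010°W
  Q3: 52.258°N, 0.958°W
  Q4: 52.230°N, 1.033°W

Q1→5; Q2→4; Q3→5; Q4→4

Q1 at 52.262°N, 0.985°W:
  2: √((0.032·111.32)² + (-0.048·68.12)²) = √(12.68955 + 10.69133) = 4.835 km
  3: √((0.006·111.32)² + (0.074·68.12)²) = √(0.44612 + 25.41047) = 5.085 km
  4: √((-0.028·111.32)² + (-0.040·68.12)²) = √(9.71544 + 7.42454) = 4.140 km
  5: √((0.007·111.32)² + (0.000·68.12)²) = √(0.60721 + 0.00000) = 0.779 km
  → nearest: 5 (0.779 km)
Q2 at 52.228°N, 1.010°W:
  2: √((0.066·111.32)² + (-0.023·68.12)²) = √(53.98017 + 2.45474) = 7.512 km
  3: √((0.040·111.32)² + (0.099·68.12)²) = √(19.82743 + 45.47992) = 8.081 km
  4: √((0.006·111.32)² + (-0.015·68.12)²) = √(0.44612 + 1.04408) = 1.221 km
  5: √((0.041·111.32)² + (0.025·68.12)²) = √(20.83119 + 2.90021) = 4.871 km
  → nearest: 4 (1.221 km)
Q3 at 52.258°N, 0.958°W:
  2: √((0.036·111.32)² + (-0.075·68.12)²) = √(16.06022 + 26.10188) = 6.493 km
  3: √((0.010·111.32)² + (0.047·68.12)²) = √(1.23921 + 10.25050) = 3.390 km
  4: √((-0.024·111.32)² + (-0.067·68.12)²) = √(7.13787 + 20.83046) = 5.289 km
  5: √((0.011·111.32)² + (-0.027·68.12)²) = √(1.49945 + 3.38280) = 2.210 km
  → nearest: 5 (2.210 km)
Q4 at 52.230°N, 1.033°W:
  2: √((0.064·111.32)² + (0.000·68.12)²) = √(50.75822 + 0.00000) = 7.124 km
  3: √((0.038·111.32)² + (0.122·68.12)²) = √(17.89425 + 69.06674) = 9.325 km
  4: √((0.004·111.32)² + (0.008·68.12)²) = √(0.19827 + 0.29698) = 0.704 km
  5: √((0.039·111.32)² + (0.048·68.12)²) = √(18.84845 + 10.69133) = 5.435 km
  → nearest: 4 (0.704 km)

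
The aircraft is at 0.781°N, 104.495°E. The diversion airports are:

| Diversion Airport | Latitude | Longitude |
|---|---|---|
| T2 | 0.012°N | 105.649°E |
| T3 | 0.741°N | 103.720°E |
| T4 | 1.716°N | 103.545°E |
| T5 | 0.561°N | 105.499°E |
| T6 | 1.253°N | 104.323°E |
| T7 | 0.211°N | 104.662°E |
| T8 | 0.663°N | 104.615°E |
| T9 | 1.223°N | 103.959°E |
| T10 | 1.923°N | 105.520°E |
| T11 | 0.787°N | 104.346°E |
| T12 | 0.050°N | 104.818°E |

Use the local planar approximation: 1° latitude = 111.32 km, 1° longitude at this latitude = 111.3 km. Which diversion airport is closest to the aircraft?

Distances from 0.781°N, 104.495°E:
T2: √((-0.769·111.32)² + (1.154·111.3)²) = √(7328.22972 + 16496.88498) = 154.354 km
T3: √((-0.040·111.32)² + (-0.775·111.3)²) = √(19.82743 + 7440.35631) = 86.372 km
T4: √((0.935·111.32)² + (-0.950·111.3)²) = √(10833.52069 + 11179.89023) = 148.369 km
T5: √((-0.220·111.32)² + (1.004·111.3)²) = √(599.77969 + 12486.98972) = 114.397 km
T6: √((0.472·111.32)² + (-0.172·111.3)²) = √(2760.77105 + 366.47742) = 55.922 km
T7: √((-0.570·111.32)² + (0.167·111.3)²) = √(4026.20707 + 345.48029) = 66.119 km
T8: √((-0.118·111.32)² + (0.120·111.3)²) = √(172.54819 + 178.38274) = 18.733 km
T9: √((0.442·111.32)² + (-0.536·111.3)²) = √(2420.97851 + 3558.93379) = 77.330 km
T10: √((1.142·111.32)² + (1.025·111.3)²) = √(16161.38600 + 13014.81681) = 170.810 km
T11: √((0.006·111.32)² + (-0.149·111.3)²) = √(0.44612 + 275.01911) = 16.597 km
T12: √((-0.731·111.32)² + (0.323·111.3)²) = √(6621.87761 + 1292.39531) = 88.962 km
Minimum: T11 at 16.597 km.

T11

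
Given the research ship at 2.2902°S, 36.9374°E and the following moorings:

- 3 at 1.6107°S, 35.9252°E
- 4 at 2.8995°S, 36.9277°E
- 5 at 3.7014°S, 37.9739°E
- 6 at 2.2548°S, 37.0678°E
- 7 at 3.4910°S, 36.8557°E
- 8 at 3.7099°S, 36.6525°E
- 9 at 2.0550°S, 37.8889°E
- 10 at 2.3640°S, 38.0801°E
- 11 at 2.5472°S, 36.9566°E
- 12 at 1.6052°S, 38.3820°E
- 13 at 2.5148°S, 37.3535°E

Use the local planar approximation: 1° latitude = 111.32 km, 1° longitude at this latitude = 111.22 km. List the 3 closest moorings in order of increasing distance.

Distances from 2.2902°S, 36.9374°E:
3: √((0.6795·111.32)² + (-1.0122·111.22)²) = √(5721.703087 + 12673.554811) = 135.6291 km
4: √((-0.6093·111.32)² + (-0.0097·111.22)²) = √(4600.539370 + 1.163883) = 67.8359 km
5: √((-1.4112·111.32)² + (1.0365·111.22)²) = √(24678.771160 + 13289.370037) = 194.8542 km
6: √((0.0354·111.32)² + (0.1304·111.22)²) = √(15.529337 + 210.339562) = 15.0289 km
7: √((-1.2008·111.32)² + (-0.0817·111.22)²) = √(17868.485900 + 82.567644) = 133.9815 km
8: √((-1.4197·111.32)² + (-0.2849·111.22)²) = √(24976.958945 + 1004.039225) = 161.1862 km
9: √((0.2352·111.32)² + (0.9515·111.22)²) = √(685.521421 + 11199.106295) = 109.0166 km
10: √((-0.0738·111.32)² + (1.1427·111.22)²) = √(67.493060 + 16152.146174) = 127.3563 km
11: √((-0.2570·111.32)² + (0.0192·111.22)²) = √(818.488613 + 4.560036) = 28.6888 km
12: √((0.6850·111.32)² + (1.4446·111.22)²) = √(5814.703018 + 25814.338615) = 177.8456 km
13: √((-0.2246·111.32)² + (0.4161·111.22)²) = √(625.123606 + 2141.712705) = 52.6007 km
Sorted: 6 (15.0289 km) < 11 (28.6888 km) < 13 (52.6007 km) < 4 (67.8359 km) < 9 (109.0166 km) < …

6, 11, 13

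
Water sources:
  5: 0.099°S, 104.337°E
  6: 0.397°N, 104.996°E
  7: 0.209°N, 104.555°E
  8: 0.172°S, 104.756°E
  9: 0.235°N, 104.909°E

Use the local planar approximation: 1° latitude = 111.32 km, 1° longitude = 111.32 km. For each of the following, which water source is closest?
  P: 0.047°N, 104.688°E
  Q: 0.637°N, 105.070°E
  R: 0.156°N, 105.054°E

P at 0.047°N, 104.688°E:
  5: 42.319 km
  6: 51.900 km
  7: 23.333 km
  8: 25.527 km
  9: 32.299 km
  → nearest: 7 (23.333 km)
Q at 0.637°N, 105.070°E:
  5: 115.633 km
  6: 27.958 km
  7: 74.544 km
  8: 96.604 km
  9: 48.206 km
  → nearest: 6 (27.958 km)
R at 0.156°N, 105.054°E:
  5: 84.714 km
  6: 27.594 km
  7: 55.861 km
  8: 49.332 km
  9: 18.382 km
  → nearest: 9 (18.382 km)

P→7; Q→6; R→9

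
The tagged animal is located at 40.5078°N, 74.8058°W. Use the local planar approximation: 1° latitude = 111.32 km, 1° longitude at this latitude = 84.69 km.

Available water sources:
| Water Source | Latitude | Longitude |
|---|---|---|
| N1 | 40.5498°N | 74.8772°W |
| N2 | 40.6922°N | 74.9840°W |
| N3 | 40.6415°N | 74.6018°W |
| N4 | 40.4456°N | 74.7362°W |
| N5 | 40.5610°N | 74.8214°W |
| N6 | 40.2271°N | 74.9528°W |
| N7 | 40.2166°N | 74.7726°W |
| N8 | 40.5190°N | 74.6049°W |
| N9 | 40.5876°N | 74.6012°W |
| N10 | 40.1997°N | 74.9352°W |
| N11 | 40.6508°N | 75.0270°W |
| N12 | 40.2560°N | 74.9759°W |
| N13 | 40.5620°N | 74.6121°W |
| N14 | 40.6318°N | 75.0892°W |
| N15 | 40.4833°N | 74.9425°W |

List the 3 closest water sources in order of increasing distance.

Distances from 40.5078°N, 74.8058°W:
N1: √((0.0420·111.32)² + (-0.0714·84.69)²) = √(21.859739 + 36.564588) = 7.6436 km
N2: √((0.1844·111.32)² + (-0.1782·84.69)²) = √(421.374479 + 227.761160) = 25.4781 km
N3: √((0.1337·111.32)² + (0.2040·84.69)²) = √(221.518096 + 298.486436) = 22.8036 km
N4: √((-0.0622·111.32)² + (0.0696·84.69)²) = √(47.943216 + 34.744234) = 9.0933 km
N5: √((0.0532·111.32)² + (-0.0156·84.69)²) = √(35.072737 + 1.745474) = 6.0678 km
N6: √((-0.2807·111.32)² + (-0.1470·84.69)²) = √(976.407756 + 154.988307) = 33.6362 km
N7: √((-0.2912·111.32)² + (0.0332·84.69)²) = √(1050.821952 + 7.905702) = 32.5381 km
N8: √((0.0112·111.32)² + (0.2009·84.69)²) = √(1.554470 + 289.483716) = 17.0598 km
N9: √((0.0798·111.32)² + (0.2046·84.69)²) = √(78.913658 + 300.244821) = 19.4720 km
N10: √((-0.3081·111.32)² + (-0.1294·84.69)²) = √(1176.331677 + 120.097182) = 36.0060 km
N11: √((0.1430·111.32)² + (-0.2212·84.69)²) = √(253.406920 + 350.941325) = 24.5835 km
N12: √((-0.2518·111.32)² + (-0.1701·84.69)²) = √(785.701979 + 207.526180) = 31.5155 km
N13: √((0.0542·111.32)² + (0.1937·84.69)²) = √(36.403653 + 269.106078) = 17.4788 km
N14: √((0.1240·111.32)² + (-0.2834·84.69)²) = √(190.541582 + 576.055009) = 27.6875 km
N15: √((-0.0245·111.32)² + (-0.1367·84.69)²) = √(7.438383 + 134.029777) = 11.8940 km
Sorted: N5 (6.0678 km) < N1 (7.6436 km) < N4 (9.0933 km) < N15 (11.8940 km) < N8 (17.0598 km) < …

N5, N1, N4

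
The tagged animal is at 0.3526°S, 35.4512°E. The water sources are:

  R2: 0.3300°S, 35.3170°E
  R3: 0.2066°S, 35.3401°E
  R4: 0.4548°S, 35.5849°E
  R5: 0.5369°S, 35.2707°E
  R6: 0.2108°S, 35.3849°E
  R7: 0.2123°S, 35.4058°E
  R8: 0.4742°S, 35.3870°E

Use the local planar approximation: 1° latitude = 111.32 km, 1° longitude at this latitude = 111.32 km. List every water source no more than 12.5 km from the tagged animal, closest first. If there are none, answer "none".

Distances from 0.3526°S, 35.4512°E:
R2: √((0.0226·111.32)² + (-0.1342·111.32)²) = √(6.329411 + 223.178023) = 15.1495 km
R3: √((0.1460·111.32)² + (-0.1111·111.32)²) = √(264.150907 + 152.958816) = 20.4233 km
R4: √((-0.1022·111.32)² + (0.1337·111.32)²) = √(129.433945 + 221.518096) = 18.7337 km
R5: √((-0.1843·111.32)² + (-0.1805·111.32)²) = √(420.917581 + 403.739097) = 28.7168 km
R6: √((0.1418·111.32)² + (-0.0663·111.32)²) = √(249.171781 + 54.472016) = 17.4254 km
R7: √((0.1403·111.32)² + (-0.0454·111.32)²) = √(243.928046 + 25.542188) = 16.4155 km
R8: √((-0.1216·111.32)² + (-0.0642·111.32)²) = √(183.237157 + 51.075950) = 15.3073 km
Threshold 12.5 km: none within range.

none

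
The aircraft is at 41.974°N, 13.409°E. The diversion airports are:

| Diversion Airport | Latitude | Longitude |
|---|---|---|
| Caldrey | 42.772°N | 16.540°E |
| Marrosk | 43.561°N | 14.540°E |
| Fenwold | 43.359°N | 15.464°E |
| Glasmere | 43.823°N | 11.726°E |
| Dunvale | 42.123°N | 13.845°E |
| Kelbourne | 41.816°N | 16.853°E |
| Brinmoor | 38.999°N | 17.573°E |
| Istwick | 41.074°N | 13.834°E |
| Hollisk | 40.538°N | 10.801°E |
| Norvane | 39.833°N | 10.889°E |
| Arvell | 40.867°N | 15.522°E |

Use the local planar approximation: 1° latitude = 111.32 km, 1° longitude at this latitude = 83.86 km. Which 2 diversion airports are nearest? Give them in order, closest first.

Distances from 41.974°N, 13.409°E:
Caldrey: √((0.798·111.32)² + (3.131·83.86)²) = √(7891.36585 + 68940.72581) = 277.186 km
Marrosk: √((1.587·111.32)² + (1.131·83.86)²) = √(31210.46569 + 8995.69922) = 200.515 km
Fenwold: √((1.385·111.32)² + (2.055·83.86)²) = √(23770.91736 + 29698.42162) = 231.234 km
Glasmere: √((1.849·111.32)² + (-1.683·83.86)²) = √(42366.26883 + 19919.47776) = 249.571 km
Dunvale: √((0.149·111.32)² + (0.436·83.86)²) = √(275.11795 + 1336.85004) = 40.149 km
Kelbourne: √((-0.158·111.32)² + (3.444·83.86)²) = √(309.35744 + 83413.43418) = 289.349 km
Brinmoor: √((-2.975·111.32)² + (4.164·83.86)²) = √(109678.20533 + 121935.77918) = 481.263 km
Istwick: √((-0.900·111.32)² + (0.425·83.86)²) = √(10037.63534 + 1270.24524) = 106.339 km
Hollisk: √((-1.436·111.32)² + (-2.608·83.86)²) = √(25553.78727 + 47832.69936) = 270.899 km
Norvane: √((-2.141·111.32)² + (-2.520·83.86)²) = √(56804.10610 + 44659.18546) = 318.533 km
Arvell: √((-1.107·111.32)² + (2.113·83.86)²) = √(15185.93851 + 31398.48621) = 215.834 km
Sorted: Dunvale (40.149 km) < Istwick (106.339 km) < Marrosk (200.515 km) < Arvell (215.834 km) < …

Dunvale, Istwick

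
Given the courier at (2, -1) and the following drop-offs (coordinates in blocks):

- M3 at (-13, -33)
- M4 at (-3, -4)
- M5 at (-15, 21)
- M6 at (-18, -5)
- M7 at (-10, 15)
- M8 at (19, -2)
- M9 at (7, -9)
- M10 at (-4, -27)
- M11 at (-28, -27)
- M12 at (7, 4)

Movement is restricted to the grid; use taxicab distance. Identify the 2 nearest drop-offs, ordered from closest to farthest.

Distances from (2, -1):
M3: |-15| + |-32| = 15 + 32 = 47 blocks
M4: |-5| + |-3| = 5 + 3 = 8 blocks
M5: |-17| + |22| = 17 + 22 = 39 blocks
M6: |-20| + |-4| = 20 + 4 = 24 blocks
M7: |-12| + |16| = 12 + 16 = 28 blocks
M8: |17| + |-1| = 17 + 1 = 18 blocks
M9: |5| + |-8| = 5 + 8 = 13 blocks
M10: |-6| + |-26| = 6 + 26 = 32 blocks
M11: |-30| + |-26| = 30 + 26 = 56 blocks
M12: |5| + |5| = 5 + 5 = 10 blocks
Sorted: M4 (8 blocks) < M12 (10 blocks) < M9 (13 blocks) < M8 (18 blocks) < …

M4, M12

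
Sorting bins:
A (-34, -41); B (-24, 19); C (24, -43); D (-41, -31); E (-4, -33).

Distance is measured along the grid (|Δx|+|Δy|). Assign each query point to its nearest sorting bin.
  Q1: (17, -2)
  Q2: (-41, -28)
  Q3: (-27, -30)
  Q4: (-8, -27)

Q1 at (17, -2):
  A: 90
  B: 62
  C: 48
  D: 87
  E: 52
  → nearest: C (48)
Q2 at (-41, -28):
  A: 20
  B: 64
  C: 80
  D: 3
  E: 42
  → nearest: D (3)
Q3 at (-27, -30):
  A: 18
  B: 52
  C: 64
  D: 15
  E: 26
  → nearest: D (15)
Q4 at (-8, -27):
  A: 40
  B: 62
  C: 48
  D: 37
  E: 10
  → nearest: E (10)

Q1→C; Q2→D; Q3→D; Q4→E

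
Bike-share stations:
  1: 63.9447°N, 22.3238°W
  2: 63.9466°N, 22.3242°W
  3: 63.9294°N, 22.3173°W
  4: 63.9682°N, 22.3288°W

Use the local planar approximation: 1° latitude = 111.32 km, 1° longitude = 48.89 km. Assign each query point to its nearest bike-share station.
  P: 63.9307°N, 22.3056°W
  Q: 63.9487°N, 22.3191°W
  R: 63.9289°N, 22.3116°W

P at 63.9307°N, 22.3056°W:
  1: √((0.0140·111.32)² + (-0.0182·48.89)²) = √(2.428860 + 0.791740) = 1.7946 km
  2: √((0.0159·111.32)² + (-0.0186·48.89)²) = √(3.132858 + 0.826925) = 1.9899 km
  3: √((-0.0013·111.32)² + (-0.0117·48.89)²) = √(0.020943 + 0.327199) = 0.5900 km
  4: √((0.0375·111.32)² + (-0.0232·48.89)²) = √(17.426450 + 1.286519) = 4.3258 km
  → nearest: 3 (0.5900 km)
Q at 63.9487°N, 22.3191°W:
  1: √((-0.0040·111.32)² + (-0.0047·48.89)²) = √(0.198274 + 0.052800) = 0.5011 km
  2: √((-0.0021·111.32)² + (-0.0051·48.89)²) = √(0.054649 + 0.062170) = 0.3418 km
  3: √((-0.0193·111.32)² + (0.0018·48.89)²) = √(4.615949 + 0.007744) = 2.1503 km
  4: √((0.0195·111.32)² + (-0.0097·48.89)²) = √(4.712112 + 0.224897) = 2.2219 km
  → nearest: 2 (0.3418 km)
R at 63.9289°N, 22.3116°W:
  1: √((0.0158·111.32)² + (-0.0122·48.89)²) = √(3.093574 + 0.355762) = 1.8572 km
  2: √((0.0177·111.32)² + (-0.0126·48.89)²) = √(3.882334 + 0.379473) = 2.0644 km
  3: √((0.0005·111.32)² + (-0.0057·48.89)²) = √(0.003098 + 0.077659) = 0.2842 km
  4: √((0.0393·111.32)² + (-0.0172·48.89)²) = √(19.139540 + 0.707126) = 4.4550 km
  → nearest: 3 (0.2842 km)

P→3; Q→2; R→3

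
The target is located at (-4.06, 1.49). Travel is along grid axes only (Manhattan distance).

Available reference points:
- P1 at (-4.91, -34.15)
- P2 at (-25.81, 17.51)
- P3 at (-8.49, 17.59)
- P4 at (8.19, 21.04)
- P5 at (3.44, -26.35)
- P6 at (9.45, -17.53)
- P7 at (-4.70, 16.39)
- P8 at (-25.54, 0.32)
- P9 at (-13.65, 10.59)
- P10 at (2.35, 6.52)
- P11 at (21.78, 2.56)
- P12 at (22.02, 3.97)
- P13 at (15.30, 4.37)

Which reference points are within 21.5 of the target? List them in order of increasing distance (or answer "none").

P10, P7, P9, P3

Distances from (-4.06, 1.49):
P1: |-0.85| + |-35.64| = 0.85 + 35.64 = 36.49
P2: |-21.75| + |16.02| = 21.75 + 16.02 = 37.77
P3: |-4.43| + |16.10| = 4.43 + 16.10 = 20.53
P4: |12.25| + |19.55| = 12.25 + 19.55 = 31.80
P5: |7.50| + |-27.84| = 7.50 + 27.84 = 35.34
P6: |13.51| + |-19.02| = 13.51 + 19.02 = 32.53
P7: |-0.64| + |14.90| = 0.64 + 14.90 = 15.54
P8: |-21.48| + |-1.17| = 21.48 + 1.17 = 22.65
P9: |-9.59| + |9.10| = 9.59 + 9.10 = 18.69
P10: |6.41| + |5.03| = 6.41 + 5.03 = 11.44
P11: |25.84| + |1.07| = 25.84 + 1.07 = 26.91
P12: |26.08| + |2.48| = 26.08 + 2.48 = 28.56
P13: |19.36| + |2.88| = 19.36 + 2.88 = 22.24
Threshold 21.5: P10 (11.44), P7 (15.54), P9 (18.69), P3 (20.53) are within range.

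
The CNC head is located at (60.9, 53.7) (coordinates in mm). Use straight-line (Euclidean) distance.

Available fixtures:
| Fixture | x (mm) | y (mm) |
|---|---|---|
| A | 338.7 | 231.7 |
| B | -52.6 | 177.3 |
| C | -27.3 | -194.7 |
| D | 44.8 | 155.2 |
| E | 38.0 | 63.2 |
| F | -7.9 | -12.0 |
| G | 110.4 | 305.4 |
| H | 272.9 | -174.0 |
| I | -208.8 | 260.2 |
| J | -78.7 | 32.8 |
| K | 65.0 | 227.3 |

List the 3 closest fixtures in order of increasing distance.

E, F, D

Distances from (60.9, 53.7):
A: √((277.8)² + (178.0)²) = √(77172.840 + 31684.000) = 329.9 mm
B: √((-113.5)² + (123.6)²) = √(12882.250 + 15276.960) = 167.8 mm
C: √((-88.2)² + (-248.4)²) = √(7779.240 + 61702.560) = 263.6 mm
D: √((-16.1)² + (101.5)²) = √(259.210 + 10302.250) = 102.8 mm
E: √((-22.9)² + (9.5)²) = √(524.410 + 90.250) = 24.8 mm
F: √((-68.8)² + (-65.7)²) = √(4733.440 + 4316.490) = 95.1 mm
G: √((49.5)² + (251.7)²) = √(2450.250 + 63352.890) = 256.5 mm
H: √((212.0)² + (-227.7)²) = √(44944.000 + 51847.290) = 311.1 mm
I: √((-269.7)² + (206.5)²) = √(72738.090 + 42642.250) = 339.7 mm
J: √((-139.6)² + (-20.9)²) = √(19488.160 + 436.810) = 141.2 mm
K: √((4.1)² + (173.6)²) = √(16.810 + 30136.960) = 173.6 mm
Sorted: E (24.8 mm) < F (95.1 mm) < D (102.8 mm) < J (141.2 mm) < B (167.8 mm) < …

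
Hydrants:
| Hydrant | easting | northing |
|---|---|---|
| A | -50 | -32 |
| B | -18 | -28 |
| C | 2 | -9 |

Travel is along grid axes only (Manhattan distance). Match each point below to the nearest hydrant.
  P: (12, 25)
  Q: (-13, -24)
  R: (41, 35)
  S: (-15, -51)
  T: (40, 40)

P→C; Q→B; R→C; S→B; T→C

P at (12, 25):
  A: |-62| + |-57| = 62 + 57 = 119
  B: |-30| + |-53| = 30 + 53 = 83
  C: |-10| + |-34| = 10 + 34 = 44
  → nearest: C (44)
Q at (-13, -24):
  A: |-37| + |-8| = 37 + 8 = 45
  B: |-5| + |-4| = 5 + 4 = 9
  C: |15| + |15| = 15 + 15 = 30
  → nearest: B (9)
R at (41, 35):
  A: |-91| + |-67| = 91 + 67 = 158
  B: |-59| + |-63| = 59 + 63 = 122
  C: |-39| + |-44| = 39 + 44 = 83
  → nearest: C (83)
S at (-15, -51):
  A: |-35| + |19| = 35 + 19 = 54
  B: |-3| + |23| = 3 + 23 = 26
  C: |17| + |42| = 17 + 42 = 59
  → nearest: B (26)
T at (40, 40):
  A: |-90| + |-72| = 90 + 72 = 162
  B: |-58| + |-68| = 58 + 68 = 126
  C: |-38| + |-49| = 38 + 49 = 87
  → nearest: C (87)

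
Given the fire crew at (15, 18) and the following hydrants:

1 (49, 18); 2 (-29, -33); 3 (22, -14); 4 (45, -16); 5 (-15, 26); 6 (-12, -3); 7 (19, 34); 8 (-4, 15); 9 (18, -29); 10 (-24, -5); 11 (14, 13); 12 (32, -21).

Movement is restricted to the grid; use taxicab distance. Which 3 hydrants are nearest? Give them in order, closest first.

11, 7, 8

Distances from (15, 18):
1: 34
2: 95
3: 39
4: 64
5: 38
6: 48
7: 20
8: 22
9: 50
10: 62
11: 6
12: 56
Sorted: 11 (6) < 7 (20) < 8 (22) < 1 (34) < 5 (38) < …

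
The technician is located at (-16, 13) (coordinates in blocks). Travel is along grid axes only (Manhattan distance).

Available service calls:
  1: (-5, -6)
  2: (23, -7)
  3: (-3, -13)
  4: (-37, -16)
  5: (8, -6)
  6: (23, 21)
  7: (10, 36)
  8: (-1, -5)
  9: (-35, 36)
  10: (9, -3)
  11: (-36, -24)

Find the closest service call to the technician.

1

Distances from (-16, 13):
1: |11| + |-19| = 11 + 19 = 30 blocks
2: |39| + |-20| = 39 + 20 = 59 blocks
3: |13| + |-26| = 13 + 26 = 39 blocks
4: |-21| + |-29| = 21 + 29 = 50 blocks
5: |24| + |-19| = 24 + 19 = 43 blocks
6: |39| + |8| = 39 + 8 = 47 blocks
7: |26| + |23| = 26 + 23 = 49 blocks
8: |15| + |-18| = 15 + 18 = 33 blocks
9: |-19| + |23| = 19 + 23 = 42 blocks
10: |25| + |-16| = 25 + 16 = 41 blocks
11: |-20| + |-37| = 20 + 37 = 57 blocks
Minimum: 1 at 30 blocks.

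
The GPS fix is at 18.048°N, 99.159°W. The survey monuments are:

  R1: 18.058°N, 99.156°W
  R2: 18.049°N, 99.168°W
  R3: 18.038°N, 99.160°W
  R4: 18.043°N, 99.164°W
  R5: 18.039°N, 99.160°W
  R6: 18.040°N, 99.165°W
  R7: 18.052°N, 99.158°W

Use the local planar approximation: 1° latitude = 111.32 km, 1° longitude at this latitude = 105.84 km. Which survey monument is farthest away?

Distances from 18.048°N, 99.159°W:
R1: 1.158 km
R2: 0.959 km
R3: 1.118 km
R4: 0.768 km
R5: 1.007 km
R6: 1.094 km
R7: 0.458 km
Maximum: R1 at 1.158 km.

R1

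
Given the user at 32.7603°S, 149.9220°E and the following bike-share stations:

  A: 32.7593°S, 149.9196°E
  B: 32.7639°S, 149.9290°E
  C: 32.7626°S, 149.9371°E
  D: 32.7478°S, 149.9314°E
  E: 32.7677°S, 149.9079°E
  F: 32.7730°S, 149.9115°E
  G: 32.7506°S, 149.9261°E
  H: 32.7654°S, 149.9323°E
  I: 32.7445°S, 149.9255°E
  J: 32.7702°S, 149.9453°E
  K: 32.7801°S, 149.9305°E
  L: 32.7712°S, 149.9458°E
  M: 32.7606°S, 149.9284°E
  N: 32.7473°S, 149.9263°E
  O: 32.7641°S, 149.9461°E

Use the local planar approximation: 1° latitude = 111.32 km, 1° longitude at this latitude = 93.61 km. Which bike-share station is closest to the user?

A

Distances from 32.7603°S, 149.9220°E:
A: √((0.0010·111.32)² + (-0.0024·93.61)²) = √(0.012392 + 0.050474) = 0.2507 km
B: √((-0.0036·111.32)² + (0.0070·93.61)²) = √(0.160602 + 0.429379) = 0.7681 km
C: √((-0.0023·111.32)² + (0.0151·93.61)²) = √(0.065554 + 1.998013) = 1.4365 km
D: √((0.0125·111.32)² + (0.0094·93.61)²) = √(1.936272 + 0.774284) = 1.6464 km
E: √((-0.0074·111.32)² + (-0.0141·93.61)²) = √(0.678594 + 1.742139) = 1.5559 km
F: √((-0.0127·111.32)² + (-0.0105·93.61)²) = √(1.998729 + 0.966102) = 1.7219 km
G: √((0.0097·111.32)² + (0.0041·93.61)²) = √(1.165977 + 0.147303) = 1.1460 km
H: √((-0.0051·111.32)² + (0.0103·93.61)²) = √(0.322320 + 0.929649) = 1.1189 km
I: √((0.0158·111.32)² + (0.0035·93.61)²) = √(3.093574 + 0.107345) = 1.7891 km
J: √((-0.0099·111.32)² + (0.0233·93.61)²) = √(1.214554 + 4.757254) = 2.4437 km
K: √((-0.0198·111.32)² + (0.0085·93.61)²) = √(4.858216 + 0.633115) = 2.3434 km
L: √((-0.0109·111.32)² + (0.0238·93.61)²) = √(1.472310 + 4.963619) = 2.5369 km
M: √((-0.0003·111.32)² + (0.0064·93.61)²) = √(0.001115 + 0.358926) = 0.6000 km
N: √((0.0130·111.32)² + (0.0043·93.61)²) = √(2.094272 + 0.162025) = 1.5021 km
O: √((-0.0038·111.32)² + (0.0241·93.61)²) = √(0.178943 + 5.089541) = 2.2953 km
Minimum: A at 0.2507 km.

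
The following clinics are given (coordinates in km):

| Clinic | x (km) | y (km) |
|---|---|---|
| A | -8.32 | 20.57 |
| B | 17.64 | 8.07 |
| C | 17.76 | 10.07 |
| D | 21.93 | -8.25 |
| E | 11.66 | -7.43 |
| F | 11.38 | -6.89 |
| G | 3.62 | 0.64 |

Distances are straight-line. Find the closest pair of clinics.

Pairwise distances:
A–B: √((25.96)² + (-12.50)²) = √(673.9216 + 156.2500) = 28.81 km
A–C: √((26.08)² + (-10.50)²) = √(680.1664 + 110.2500) = 28.11 km
A–D: √((30.25)² + (-28.82)²) = √(915.0625 + 830.5924) = 41.78 km
A–E: √((19.98)² + (-28.00)²) = √(399.2004 + 784.0000) = 34.40 km
A–F: √((19.70)² + (-27.46)²) = √(388.0900 + 754.0516) = 33.80 km
A–G: √((11.94)² + (-19.93)²) = √(142.5636 + 397.2049) = 23.23 km
B–C: √((0.12)² + (2.00)²) = √(0.0144 + 4.0000) = 2.00 km
B–D: √((4.29)² + (-16.32)²) = √(18.4041 + 266.3424) = 16.87 km
B–E: √((-5.98)² + (-15.50)²) = √(35.7604 + 240.2500) = 16.61 km
B–F: √((-6.26)² + (-14.96)²) = √(39.1876 + 223.8016) = 16.22 km
B–G: √((-14.02)² + (-7.43)²) = √(196.5604 + 55.2049) = 15.87 km
C–D: √((4.17)² + (-18.32)²) = √(17.3889 + 335.6224) = 18.79 km
C–E: √((-6.10)² + (-17.50)²) = √(37.2100 + 306.2500) = 18.53 km
C–F: √((-6.38)² + (-16.96)²) = √(40.7044 + 287.6416) = 18.12 km
C–G: √((-14.14)² + (-9.43)²) = √(199.9396 + 88.9249) = 17.00 km
D–E: √((-10.27)² + (0.82)²) = √(105.4729 + 0.6724) = 10.30 km
D–F: √((-10.55)² + (1.36)²) = √(111.3025 + 1.8496) = 10.64 km
D–G: √((-18.31)² + (8.89)²) = √(335.2561 + 79.0321) = 20.35 km
E–F: √((-0.28)² + (0.54)²) = √(0.0784 + 0.2916) = 0.61 km
E–G: √((-8.04)² + (8.07)²) = √(64.6416 + 65.1249) = 11.39 km
F–G: √((-7.76)² + (7.53)²) = √(60.2176 + 56.7009) = 10.81 km
Closest pair: E–F at 0.61 km.

E and F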